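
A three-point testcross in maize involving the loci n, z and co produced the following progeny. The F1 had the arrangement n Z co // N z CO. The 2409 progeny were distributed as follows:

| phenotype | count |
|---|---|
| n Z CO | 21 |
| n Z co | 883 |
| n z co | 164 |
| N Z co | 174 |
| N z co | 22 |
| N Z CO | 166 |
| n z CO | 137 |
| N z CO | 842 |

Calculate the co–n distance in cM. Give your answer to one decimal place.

The two rarest classes, n Z CO and N z co, are the double crossovers. Comparing them with the parentals, only the co allele has switched, so co is the middle locus and the order is n – co – z.
Crossovers in the n–co interval produce the single-crossover classes N Z co and n z CO (174 + 137 = 311) plus the double crossovers (43).
RF(n–co) = (311 + 43) / 2409 = 354/2409 = 0.1469 → 14.7 cM.

14.7 cM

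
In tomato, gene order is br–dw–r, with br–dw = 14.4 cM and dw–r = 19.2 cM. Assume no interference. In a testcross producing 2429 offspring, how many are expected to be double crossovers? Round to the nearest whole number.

Map distances give recombination frequencies of 0.144 and 0.192 for the two intervals.
With no interference, expected double-crossover frequency = 0.144 × 0.192 = 0.02765.
Expected number = 0.02765 × 2429 = 67.16 ≈ 67.

67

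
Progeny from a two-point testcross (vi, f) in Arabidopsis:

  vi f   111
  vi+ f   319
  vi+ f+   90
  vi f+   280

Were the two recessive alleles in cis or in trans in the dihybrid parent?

The two most frequent classes are vi+ f (319) and vi f+ (280); these are the parental (non-recombinant) types.
So the F1 carried vi+ f on one chromosome and vi f+ on the other — the recessive alleles are on opposite chromosomes (trans / repulsion).

trans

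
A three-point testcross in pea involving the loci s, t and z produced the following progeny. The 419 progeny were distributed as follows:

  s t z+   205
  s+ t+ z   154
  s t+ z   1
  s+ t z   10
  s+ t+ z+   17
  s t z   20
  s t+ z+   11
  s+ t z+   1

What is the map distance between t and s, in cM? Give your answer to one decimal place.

5.5 cM

The two most frequent reciprocal classes, s t z+ and s+ t+ z, are the parental types, so the F1 was s t z+ / s+ t+ z.
The two rarest classes, s+ t z+ and s t+ z, are the double crossovers. Comparing them with the parentals, only the s allele has switched, so s is the middle locus and the order is t – s – z.
Crossovers in the t–s interval produce the single-crossover classes s t+ z+ and s+ t z (11 + 10 = 21) plus the double crossovers (2).
RF(t–s) = (21 + 2) / 419 = 23/419 = 0.0549 → 5.5 cM.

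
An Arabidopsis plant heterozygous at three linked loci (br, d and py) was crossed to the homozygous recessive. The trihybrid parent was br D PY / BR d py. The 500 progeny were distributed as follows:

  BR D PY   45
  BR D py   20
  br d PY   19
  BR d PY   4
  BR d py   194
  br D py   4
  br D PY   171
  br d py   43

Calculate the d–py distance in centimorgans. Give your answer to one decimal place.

9.4 centimorgans

The two rarest classes, br D py and BR d PY, are the double crossovers. Comparing them with the parentals, only the py allele has switched, so py is the middle locus and the order is br – py – d.
Crossovers in the py–d interval produce the single-crossover classes br d PY and BR D py (19 + 20 = 39) plus the double crossovers (8).
RF(py–d) = (39 + 8) / 500 = 47/500 = 0.0940 → 9.4 centimorgans.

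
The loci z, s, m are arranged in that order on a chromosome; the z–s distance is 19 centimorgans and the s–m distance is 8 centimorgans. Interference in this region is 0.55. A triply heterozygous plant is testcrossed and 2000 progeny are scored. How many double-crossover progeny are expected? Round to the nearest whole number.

14

Map distances give recombination frequencies of 0.190 and 0.080 for the two intervals.
With interference 0.55 (so coincidence = 0.45), expected double-crossover frequency = 0.190 × 0.080 × 0.45 = 0.00684.
Expected number = 0.00684 × 2000 = 13.68 ≈ 14.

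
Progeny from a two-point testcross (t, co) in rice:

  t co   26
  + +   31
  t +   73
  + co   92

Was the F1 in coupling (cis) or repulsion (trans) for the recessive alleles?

The two most frequent classes are + co (92) and t + (73); these are the parental (non-recombinant) types.
So the F1 carried + co on one chromosome and t + on the other — the recessive alleles are on opposite chromosomes (trans / repulsion).

trans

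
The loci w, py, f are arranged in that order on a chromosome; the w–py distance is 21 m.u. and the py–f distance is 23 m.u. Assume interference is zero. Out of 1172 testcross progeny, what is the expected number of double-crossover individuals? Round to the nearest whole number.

Map distances give recombination frequencies of 0.210 and 0.230 for the two intervals.
With no interference, expected double-crossover frequency = 0.210 × 0.230 = 0.04830.
Expected number = 0.04830 × 1172 = 56.61 ≈ 57.

57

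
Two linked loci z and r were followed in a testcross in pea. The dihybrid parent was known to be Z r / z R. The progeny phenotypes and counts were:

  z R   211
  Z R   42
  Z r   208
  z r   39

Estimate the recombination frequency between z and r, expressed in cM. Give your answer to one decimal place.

16.2 cM

The recombinant classes are Z R and z r: 42 + 39 = 81.
Recombination frequency = 81/500 = 0.1620 ≈ 16.2%, i.e. 16.2 cM.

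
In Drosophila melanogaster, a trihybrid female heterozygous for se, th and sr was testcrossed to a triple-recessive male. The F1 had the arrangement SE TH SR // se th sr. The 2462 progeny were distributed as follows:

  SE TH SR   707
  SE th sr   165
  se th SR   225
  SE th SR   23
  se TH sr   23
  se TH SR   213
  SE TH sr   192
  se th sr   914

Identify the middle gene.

th

The two rarest classes, SE th SR and se TH sr, are the double crossovers. Comparing them with the parentals, only the th allele has switched, so th is the middle locus and the order is sr – th – se.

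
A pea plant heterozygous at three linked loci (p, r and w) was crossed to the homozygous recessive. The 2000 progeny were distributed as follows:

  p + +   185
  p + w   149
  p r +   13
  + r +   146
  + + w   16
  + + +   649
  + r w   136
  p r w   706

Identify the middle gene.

The two most frequent reciprocal classes, + + + and p r w, are the parental types, so the F1 was + + + / p r w.
The two rarest classes, + + w and p r +, are the double crossovers. Comparing them with the parentals, only the w allele has switched, so w is the middle locus and the order is p – w – r.

w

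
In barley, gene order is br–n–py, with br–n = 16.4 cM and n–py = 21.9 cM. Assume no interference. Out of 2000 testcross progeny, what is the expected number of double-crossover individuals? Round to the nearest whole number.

72

Map distances give recombination frequencies of 0.164 and 0.219 for the two intervals.
With no interference, expected double-crossover frequency = 0.164 × 0.219 = 0.03592.
Expected number = 0.03592 × 2000 = 71.83 ≈ 72.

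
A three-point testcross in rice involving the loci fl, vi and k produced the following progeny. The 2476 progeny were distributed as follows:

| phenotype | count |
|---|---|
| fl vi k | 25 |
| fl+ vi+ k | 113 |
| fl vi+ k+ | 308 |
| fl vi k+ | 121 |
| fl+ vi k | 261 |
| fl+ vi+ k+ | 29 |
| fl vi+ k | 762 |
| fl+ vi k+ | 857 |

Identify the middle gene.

vi

The two most frequent reciprocal classes, fl+ vi k+ and fl vi+ k, are the parental types, so the F1 was fl+ vi k+ / fl vi+ k.
The two rarest classes, fl+ vi+ k+ and fl vi k, are the double crossovers. Comparing them with the parentals, only the vi allele has switched, so vi is the middle locus and the order is fl – vi – k.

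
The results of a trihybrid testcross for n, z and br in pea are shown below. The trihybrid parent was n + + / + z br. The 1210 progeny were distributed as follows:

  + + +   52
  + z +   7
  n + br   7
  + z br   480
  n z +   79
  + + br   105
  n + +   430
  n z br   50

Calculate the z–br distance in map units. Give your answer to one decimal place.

16.4 map units

The two rarest classes, n + br and + z +, are the double crossovers. Comparing them with the parentals, only the br allele has switched, so br is the middle locus and the order is n – br – z.
Crossovers in the br–z interval produce the single-crossover classes n z + and + + br (79 + 105 = 184) plus the double crossovers (14).
RF(br–z) = (184 + 14) / 1210 = 198/1210 = 0.1636 → 16.4 map units.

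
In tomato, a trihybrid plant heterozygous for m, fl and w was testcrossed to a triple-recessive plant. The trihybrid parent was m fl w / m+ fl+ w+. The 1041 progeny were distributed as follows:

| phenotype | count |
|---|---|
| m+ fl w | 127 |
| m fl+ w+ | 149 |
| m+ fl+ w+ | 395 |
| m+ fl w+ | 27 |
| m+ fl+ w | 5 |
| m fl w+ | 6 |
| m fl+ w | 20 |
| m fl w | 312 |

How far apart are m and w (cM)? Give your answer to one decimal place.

27.6 cM

The two rarest classes, m fl w+ and m+ fl+ w, are the double crossovers. Comparing them with the parentals, only the w allele has switched, so w is the middle locus and the order is fl – w – m.
Crossovers in the w–m interval produce the single-crossover classes m+ fl w and m fl+ w+ (127 + 149 = 276) plus the double crossovers (11).
RF(w–m) = (276 + 11) / 1041 = 287/1041 = 0.2757 → 27.6 cM.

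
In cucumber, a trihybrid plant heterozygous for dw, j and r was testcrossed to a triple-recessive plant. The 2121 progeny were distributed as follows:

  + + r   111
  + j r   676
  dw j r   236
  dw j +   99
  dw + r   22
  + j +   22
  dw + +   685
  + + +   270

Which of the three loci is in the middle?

r

The two most frequent reciprocal classes, + j r and dw + +, are the parental types, so the F1 was + j r / dw + +.
The two rarest classes, + j + and dw + r, are the double crossovers. Comparing them with the parentals, only the r allele has switched, so r is the middle locus and the order is j – r – dw.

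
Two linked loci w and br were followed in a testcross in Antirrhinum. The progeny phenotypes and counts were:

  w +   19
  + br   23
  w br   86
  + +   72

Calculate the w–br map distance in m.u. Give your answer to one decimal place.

The two most frequent classes, + + (72) and w br (86), are the parental types, so the F1 was + + / w br.
The recombinant classes are + br and w +: 23 + 19 = 42.
Recombination frequency = 42/200 = 0.2100 ≈ 21.0%, i.e. 21.0 m.u.

21.0 m.u.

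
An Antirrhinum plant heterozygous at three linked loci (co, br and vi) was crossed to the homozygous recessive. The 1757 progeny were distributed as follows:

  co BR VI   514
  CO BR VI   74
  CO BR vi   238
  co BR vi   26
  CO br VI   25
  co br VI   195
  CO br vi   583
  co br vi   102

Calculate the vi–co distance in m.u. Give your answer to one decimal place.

The two most frequent reciprocal classes, co BR VI and CO br vi, are the parental types, so the F1 was co BR VI / CO br vi.
The two rarest classes, co BR vi and CO br VI, are the double crossovers. Comparing them with the parentals, only the vi allele has switched, so vi is the middle locus and the order is br – vi – co.
Crossovers in the vi–co interval produce the single-crossover classes CO BR VI and co br vi (74 + 102 = 176) plus the double crossovers (51).
RF(vi–co) = (176 + 51) / 1757 = 227/1757 = 0.1292 → 12.9 m.u.

12.9 m.u.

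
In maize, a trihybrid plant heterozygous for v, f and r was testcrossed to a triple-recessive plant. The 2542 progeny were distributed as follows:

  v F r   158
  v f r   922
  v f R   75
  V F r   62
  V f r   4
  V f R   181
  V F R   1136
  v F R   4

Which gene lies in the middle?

v

The two most frequent reciprocal classes, V F R and v f r, are the parental types, so the F1 was V F R / v f r.
The two rarest classes, v F R and V f r, are the double crossovers. Comparing them with the parentals, only the v allele has switched, so v is the middle locus and the order is r – v – f.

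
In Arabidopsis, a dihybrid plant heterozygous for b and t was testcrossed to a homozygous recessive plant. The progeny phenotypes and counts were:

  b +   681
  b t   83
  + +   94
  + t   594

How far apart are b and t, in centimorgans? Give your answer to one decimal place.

The two most frequent classes, + t (594) and b + (681), are the parental types, so the F1 was + t / b +.
The recombinant classes are + + and b t: 94 + 83 = 177.
Recombination frequency = 177/1452 = 0.1219 ≈ 12.2%, i.e. 12.2 centimorgans.

12.2 centimorgans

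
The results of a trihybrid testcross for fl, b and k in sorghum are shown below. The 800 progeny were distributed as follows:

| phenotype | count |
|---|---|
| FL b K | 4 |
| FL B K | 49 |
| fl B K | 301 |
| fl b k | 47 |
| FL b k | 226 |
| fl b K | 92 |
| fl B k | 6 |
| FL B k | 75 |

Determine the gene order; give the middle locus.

The two most frequent reciprocal classes, FL b k and fl B K, are the parental types, so the F1 was FL b k / fl B K.
The two rarest classes, FL b K and fl B k, are the double crossovers. Comparing them with the parentals, only the k allele has switched, so k is the middle locus and the order is b – k – fl.

k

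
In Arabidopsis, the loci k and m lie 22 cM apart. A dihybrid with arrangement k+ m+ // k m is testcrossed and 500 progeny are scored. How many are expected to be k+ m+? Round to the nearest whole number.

195

A map distance of 22 cM corresponds to a recombination frequency of 0.220.
The F1 is k+ m+ / k m, so k+ m+ is a parental gamete class with expected frequency (1 − r)/2 = 0.780/2 = 0.3900.
Expected number = 0.3900 × 500 = 195.00 ≈ 195.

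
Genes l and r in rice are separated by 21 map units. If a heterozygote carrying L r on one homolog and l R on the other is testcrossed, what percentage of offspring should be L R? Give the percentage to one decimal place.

10.5%

A map distance of 21 map units corresponds to a recombination frequency of 0.210.
The F1 is L r / l R, so L R is a recombinant gamete class with expected frequency r/2 = 0.210/2 = 0.1050.
That is 0.1050 = 10.5% of the progeny.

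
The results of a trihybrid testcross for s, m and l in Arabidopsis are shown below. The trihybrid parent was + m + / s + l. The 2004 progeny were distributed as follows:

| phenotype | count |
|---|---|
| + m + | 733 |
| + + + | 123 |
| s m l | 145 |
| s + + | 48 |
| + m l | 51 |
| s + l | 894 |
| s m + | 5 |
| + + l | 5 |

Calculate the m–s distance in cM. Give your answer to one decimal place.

13.9 cM

The two rarest classes, s m + and + + l, are the double crossovers. Comparing them with the parentals, only the s allele has switched, so s is the middle locus and the order is m – s – l.
Crossovers in the m–s interval produce the single-crossover classes + + + and s m l (123 + 145 = 268) plus the double crossovers (10).
RF(m–s) = (268 + 10) / 2004 = 278/2004 = 0.1387 → 13.9 cM.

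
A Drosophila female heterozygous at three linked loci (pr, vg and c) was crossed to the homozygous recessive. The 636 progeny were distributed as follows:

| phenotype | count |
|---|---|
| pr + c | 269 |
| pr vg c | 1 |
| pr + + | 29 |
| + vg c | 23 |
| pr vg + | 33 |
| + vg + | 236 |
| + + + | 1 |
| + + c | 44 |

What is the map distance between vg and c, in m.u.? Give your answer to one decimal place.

The two most frequent reciprocal classes, + vg + and pr + c, are the parental types, so the F1 was + vg + / pr + c.
The two rarest classes, + + + and pr vg c, are the double crossovers. Comparing them with the parentals, only the vg allele has switched, so vg is the middle locus and the order is c – vg – pr.
Crossovers in the c–vg interval produce the single-crossover classes + vg c and pr + + (23 + 29 = 52) plus the double crossovers (2).
RF(c–vg) = (52 + 2) / 636 = 54/636 = 0.0849 → 8.5 m.u.

8.5 m.u.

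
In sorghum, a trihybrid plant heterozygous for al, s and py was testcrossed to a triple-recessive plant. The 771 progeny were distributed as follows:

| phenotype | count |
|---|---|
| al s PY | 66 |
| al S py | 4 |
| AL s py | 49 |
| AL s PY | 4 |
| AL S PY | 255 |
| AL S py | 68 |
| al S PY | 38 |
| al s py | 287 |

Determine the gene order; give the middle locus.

s

The two most frequent reciprocal classes, al s py and AL S PY, are the parental types, so the F1 was al s py / AL S PY.
The two rarest classes, al S py and AL s PY, are the double crossovers. Comparing them with the parentals, only the s allele has switched, so s is the middle locus and the order is al – s – py.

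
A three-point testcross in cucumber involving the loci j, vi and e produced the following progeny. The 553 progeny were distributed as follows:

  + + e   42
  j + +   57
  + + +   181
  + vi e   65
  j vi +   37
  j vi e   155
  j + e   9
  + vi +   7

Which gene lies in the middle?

vi

The two most frequent reciprocal classes, j vi e and + + +, are the parental types, so the F1 was j vi e / + + +.
The two rarest classes, j + e and + vi +, are the double crossovers. Comparing them with the parentals, only the vi allele has switched, so vi is the middle locus and the order is e – vi – j.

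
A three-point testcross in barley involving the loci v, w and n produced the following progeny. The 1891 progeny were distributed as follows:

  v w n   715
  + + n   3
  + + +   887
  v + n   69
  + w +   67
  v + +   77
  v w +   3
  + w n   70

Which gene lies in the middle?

The two most frequent reciprocal classes, v w n and + + +, are the parental types, so the F1 was v w n / + + +.
The two rarest classes, v w + and + + n, are the double crossovers. Comparing them with the parentals, only the n allele has switched, so n is the middle locus and the order is v – n – w.

n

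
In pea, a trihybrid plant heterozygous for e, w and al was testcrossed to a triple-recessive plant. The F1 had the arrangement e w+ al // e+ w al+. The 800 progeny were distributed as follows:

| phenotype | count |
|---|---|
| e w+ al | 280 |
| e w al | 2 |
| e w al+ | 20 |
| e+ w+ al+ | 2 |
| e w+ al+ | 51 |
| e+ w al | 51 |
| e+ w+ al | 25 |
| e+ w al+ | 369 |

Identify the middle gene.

The two rarest classes, e w al and e+ w+ al+, are the double crossovers. Comparing them with the parentals, only the w allele has switched, so w is the middle locus and the order is al – w – e.

w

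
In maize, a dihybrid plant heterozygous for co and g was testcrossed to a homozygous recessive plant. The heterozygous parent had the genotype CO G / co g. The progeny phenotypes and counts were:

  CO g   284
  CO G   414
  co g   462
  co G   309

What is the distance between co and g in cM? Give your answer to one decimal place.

The recombinant classes are CO g and co G: 284 + 309 = 593.
Recombination frequency = 593/1469 = 0.4037 ≈ 40.4%, i.e. 40.4 cM.

40.4 cM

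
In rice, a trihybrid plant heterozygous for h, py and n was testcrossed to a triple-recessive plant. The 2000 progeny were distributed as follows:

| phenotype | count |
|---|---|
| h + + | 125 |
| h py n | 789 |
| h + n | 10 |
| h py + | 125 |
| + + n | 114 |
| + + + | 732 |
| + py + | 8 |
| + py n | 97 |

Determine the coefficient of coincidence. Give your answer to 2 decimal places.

0.58

The two most frequent reciprocal classes, + + + and h py n, are the parental types, so the F1 was + + + / h py n.
The two rarest classes, + py + and h + n, are the double crossovers. Comparing them with the parentals, only the py allele has switched, so py is the middle locus and the order is h – py – n.
h–py: (222 + 18)/2000 = 0.1200; py–n: (239 + 18)/2000 = 0.1285.
Expected DCO frequency = 0.1200 × 0.1285 ≈ 0.01542; observed = 18/2000 ≈ 0.00900.
Coefficient of coincidence = 0.00900/0.01542 ≈ 0.58.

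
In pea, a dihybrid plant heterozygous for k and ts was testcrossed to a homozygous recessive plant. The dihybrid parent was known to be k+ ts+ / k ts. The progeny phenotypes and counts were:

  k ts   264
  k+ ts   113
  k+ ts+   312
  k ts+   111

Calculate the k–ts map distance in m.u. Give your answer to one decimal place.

28.0 m.u.

The recombinant classes are k+ ts and k ts+: 113 + 111 = 224.
Recombination frequency = 224/800 = 0.2800 ≈ 28.0%, i.e. 28.0 m.u.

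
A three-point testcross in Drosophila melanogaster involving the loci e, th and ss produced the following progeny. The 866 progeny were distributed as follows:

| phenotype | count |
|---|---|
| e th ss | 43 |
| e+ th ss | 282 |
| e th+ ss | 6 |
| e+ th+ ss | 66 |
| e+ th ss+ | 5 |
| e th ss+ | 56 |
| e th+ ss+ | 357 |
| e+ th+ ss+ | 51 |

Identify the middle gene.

ss

The two most frequent reciprocal classes, e+ th ss and e th+ ss+, are the parental types, so the F1 was e+ th ss / e th+ ss+.
The two rarest classes, e+ th ss+ and e th+ ss, are the double crossovers. Comparing them with the parentals, only the ss allele has switched, so ss is the middle locus and the order is e – ss – th.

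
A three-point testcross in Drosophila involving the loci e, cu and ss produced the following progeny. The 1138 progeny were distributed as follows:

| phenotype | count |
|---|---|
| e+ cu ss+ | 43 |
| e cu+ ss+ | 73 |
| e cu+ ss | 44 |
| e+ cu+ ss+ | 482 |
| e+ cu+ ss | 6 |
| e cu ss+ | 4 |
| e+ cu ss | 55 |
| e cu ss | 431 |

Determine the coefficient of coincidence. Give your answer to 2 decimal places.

0.85

The two most frequent reciprocal classes, e+ cu+ ss+ and e cu ss, are the parental types, so the F1 was e+ cu+ ss+ / e cu ss.
The two rarest classes, e+ cu+ ss and e cu ss+, are the double crossovers. Comparing them with the parentals, only the ss allele has switched, so ss is the middle locus and the order is e – ss – cu.
e–ss: (128 + 10)/1138 = 0.1213; ss–cu: (87 + 10)/1138 = 0.0852.
Expected DCO frequency = 0.1213 × 0.0852 ≈ 0.01033; observed = 10/1138 ≈ 0.00879.
Coefficient of coincidence = 0.00879/0.01033 ≈ 0.85.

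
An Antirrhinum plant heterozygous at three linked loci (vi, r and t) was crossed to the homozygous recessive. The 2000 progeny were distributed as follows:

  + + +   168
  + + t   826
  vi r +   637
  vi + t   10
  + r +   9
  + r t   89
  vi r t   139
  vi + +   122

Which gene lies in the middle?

vi

The two most frequent reciprocal classes, + + t and vi r +, are the parental types, so the F1 was + + t / vi r +.
The two rarest classes, vi + t and + r +, are the double crossovers. Comparing them with the parentals, only the vi allele has switched, so vi is the middle locus and the order is r – vi – t.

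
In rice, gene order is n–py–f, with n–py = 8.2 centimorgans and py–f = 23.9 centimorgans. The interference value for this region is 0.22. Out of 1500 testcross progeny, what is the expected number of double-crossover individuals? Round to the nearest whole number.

23

Map distances give recombination frequencies of 0.082 and 0.239 for the two intervals.
With interference 0.22 (so coincidence = 0.78), expected double-crossover frequency = 0.082 × 0.239 × 0.78 = 0.01529.
Expected number = 0.01529 × 1500 = 22.93 ≈ 23.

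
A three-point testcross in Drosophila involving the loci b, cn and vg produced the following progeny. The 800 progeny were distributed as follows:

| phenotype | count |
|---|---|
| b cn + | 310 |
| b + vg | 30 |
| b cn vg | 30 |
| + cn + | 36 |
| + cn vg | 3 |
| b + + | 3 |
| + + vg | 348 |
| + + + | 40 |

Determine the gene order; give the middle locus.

The two most frequent reciprocal classes, + + vg and b cn +, are the parental types, so the F1 was + + vg / b cn +.
The two rarest classes, + cn vg and b + +, are the double crossovers. Comparing them with the parentals, only the cn allele has switched, so cn is the middle locus and the order is vg – cn – b.

cn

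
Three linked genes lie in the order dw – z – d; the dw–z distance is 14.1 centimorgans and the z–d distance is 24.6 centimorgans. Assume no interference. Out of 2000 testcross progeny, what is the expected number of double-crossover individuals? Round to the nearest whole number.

69

Map distances give recombination frequencies of 0.141 and 0.246 for the two intervals.
With no interference, expected double-crossover frequency = 0.141 × 0.246 = 0.03469.
Expected number = 0.03469 × 2000 = 69.37 ≈ 69.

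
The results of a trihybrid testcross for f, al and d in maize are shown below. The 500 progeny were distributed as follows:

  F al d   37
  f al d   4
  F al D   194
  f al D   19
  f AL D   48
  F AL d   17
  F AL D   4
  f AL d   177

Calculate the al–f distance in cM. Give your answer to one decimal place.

The two most frequent reciprocal classes, F al D and f AL d, are the parental types, so the F1 was F al D / f AL d.
The two rarest classes, F AL D and f al d, are the double crossovers. Comparing them with the parentals, only the al allele has switched, so al is the middle locus and the order is d – al – f.
Crossovers in the al–f interval produce the single-crossover classes f al D and F AL d (19 + 17 = 36) plus the double crossovers (8).
RF(al–f) = (36 + 8) / 500 = 44/500 = 0.0880 → 8.8 cM.

8.8 cM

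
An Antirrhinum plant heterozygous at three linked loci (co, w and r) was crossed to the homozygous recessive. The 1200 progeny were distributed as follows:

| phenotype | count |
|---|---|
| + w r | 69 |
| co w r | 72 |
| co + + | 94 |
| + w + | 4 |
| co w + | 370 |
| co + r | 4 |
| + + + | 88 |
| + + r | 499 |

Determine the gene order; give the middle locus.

co

The two most frequent reciprocal classes, + + r and co w +, are the parental types, so the F1 was + + r / co w +.
The two rarest classes, co + r and + w +, are the double crossovers. Comparing them with the parentals, only the co allele has switched, so co is the middle locus and the order is r – co – w.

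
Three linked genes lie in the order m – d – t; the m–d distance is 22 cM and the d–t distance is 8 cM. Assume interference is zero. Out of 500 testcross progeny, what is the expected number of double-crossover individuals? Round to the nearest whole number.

Map distances give recombination frequencies of 0.220 and 0.080 for the two intervals.
With no interference, expected double-crossover frequency = 0.220 × 0.080 = 0.01760.
Expected number = 0.01760 × 500 = 8.80 ≈ 9.

9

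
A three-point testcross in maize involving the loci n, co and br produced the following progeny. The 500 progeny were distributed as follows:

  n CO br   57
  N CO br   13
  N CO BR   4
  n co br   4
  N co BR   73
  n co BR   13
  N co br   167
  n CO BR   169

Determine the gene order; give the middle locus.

The two most frequent reciprocal classes, n CO BR and N co br, are the parental types, so the F1 was n CO BR / N co br.
The two rarest classes, N CO BR and n co br, are the double crossovers. Comparing them with the parentals, only the n allele has switched, so n is the middle locus and the order is co – n – br.

n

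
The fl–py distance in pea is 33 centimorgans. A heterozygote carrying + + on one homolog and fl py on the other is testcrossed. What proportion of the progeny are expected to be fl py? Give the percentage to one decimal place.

33.5%

A map distance of 33 centimorgans corresponds to a recombination frequency of 0.330.
The F1 is + + / fl py, so fl py is a parental gamete class with expected frequency (1 − r)/2 = 0.670/2 = 0.3350.
That is 0.3350 = 33.5% of the progeny.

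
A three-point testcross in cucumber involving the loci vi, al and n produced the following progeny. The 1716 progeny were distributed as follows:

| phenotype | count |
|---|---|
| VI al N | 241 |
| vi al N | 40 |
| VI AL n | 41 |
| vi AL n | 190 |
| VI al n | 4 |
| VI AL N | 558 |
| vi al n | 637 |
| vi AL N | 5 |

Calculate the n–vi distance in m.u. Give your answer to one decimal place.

The two most frequent reciprocal classes, VI AL N and vi al n, are the parental types, so the F1 was VI AL N / vi al n.
The two rarest classes, vi AL N and VI al n, are the double crossovers. Comparing them with the parentals, only the vi allele has switched, so vi is the middle locus and the order is n – vi – al.
Crossovers in the n–vi interval produce the single-crossover classes VI AL n and vi al N (41 + 40 = 81) plus the double crossovers (9).
RF(n–vi) = (81 + 9) / 1716 = 90/1716 = 0.0524 → 5.2 m.u.

5.2 m.u.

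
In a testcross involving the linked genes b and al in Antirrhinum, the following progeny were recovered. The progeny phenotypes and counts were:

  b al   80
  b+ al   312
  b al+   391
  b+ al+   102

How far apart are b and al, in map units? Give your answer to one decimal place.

The two most frequent classes, b+ al (312) and b al+ (391), are the parental types, so the F1 was b+ al / b al+.
The recombinant classes are b+ al+ and b al: 102 + 80 = 182.
Recombination frequency = 182/885 = 0.2056 ≈ 20.6%, i.e. 20.6 map units.

20.6 map units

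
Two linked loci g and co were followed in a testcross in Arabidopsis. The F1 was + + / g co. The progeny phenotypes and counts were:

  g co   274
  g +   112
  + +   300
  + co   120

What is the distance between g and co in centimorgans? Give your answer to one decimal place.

28.8 centimorgans

The recombinant classes are + co and g +: 120 + 112 = 232.
Recombination frequency = 232/806 = 0.2878 ≈ 28.8%, i.e. 28.8 centimorgans.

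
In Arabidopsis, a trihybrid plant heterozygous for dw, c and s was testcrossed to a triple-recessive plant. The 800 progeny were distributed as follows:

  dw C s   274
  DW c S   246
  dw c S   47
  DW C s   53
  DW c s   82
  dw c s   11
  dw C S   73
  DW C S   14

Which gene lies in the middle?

c

The two most frequent reciprocal classes, DW c S and dw C s, are the parental types, so the F1 was DW c S / dw C s.
The two rarest classes, DW C S and dw c s, are the double crossovers. Comparing them with the parentals, only the c allele has switched, so c is the middle locus and the order is s – c – dw.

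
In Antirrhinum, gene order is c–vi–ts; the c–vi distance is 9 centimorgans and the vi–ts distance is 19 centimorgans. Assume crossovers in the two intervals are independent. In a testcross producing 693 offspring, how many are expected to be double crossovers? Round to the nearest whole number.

12

Map distances give recombination frequencies of 0.090 and 0.190 for the two intervals.
With no interference, expected double-crossover frequency = 0.090 × 0.190 = 0.01710.
Expected number = 0.01710 × 693 = 11.85 ≈ 12.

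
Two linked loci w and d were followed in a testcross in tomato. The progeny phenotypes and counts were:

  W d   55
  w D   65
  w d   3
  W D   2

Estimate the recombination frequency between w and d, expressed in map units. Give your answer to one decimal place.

4.0 map units

The two most frequent classes, W d (55) and w D (65), are the parental types, so the F1 was W d / w D.
The recombinant classes are W D and w d: 2 + 3 = 5.
Recombination frequency = 5/125 = 0.0400 ≈ 4.0%, i.e. 4.0 map units.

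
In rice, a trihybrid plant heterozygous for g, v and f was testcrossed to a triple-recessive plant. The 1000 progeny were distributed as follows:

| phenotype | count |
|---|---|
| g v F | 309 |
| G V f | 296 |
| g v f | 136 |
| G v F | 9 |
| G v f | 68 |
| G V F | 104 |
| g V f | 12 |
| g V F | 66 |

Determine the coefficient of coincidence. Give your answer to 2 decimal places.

0.52

The two most frequent reciprocal classes, G V f and g v F, are the parental types, so the F1 was G V f / g v F.
The two rarest classes, g V f and G v F, are the double crossovers. Comparing them with the parentals, only the g allele has switched, so g is the middle locus and the order is f – g – v.
f–g: (240 + 21)/1000 = 0.2610; g–v: (134 + 21)/1000 = 0.1550.
Expected DCO frequency = 0.2610 × 0.1550 ≈ 0.04045; observed = 21/1000 ≈ 0.02100.
Coefficient of coincidence = 0.02100/0.04045 ≈ 0.52.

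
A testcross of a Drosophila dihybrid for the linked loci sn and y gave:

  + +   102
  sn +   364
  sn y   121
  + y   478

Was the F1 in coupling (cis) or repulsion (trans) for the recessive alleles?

The two most frequent classes are + y (478) and sn + (364); these are the parental (non-recombinant) types.
So the F1 carried + y on one chromosome and sn + on the other — the recessive alleles are on opposite chromosomes (trans / repulsion).

trans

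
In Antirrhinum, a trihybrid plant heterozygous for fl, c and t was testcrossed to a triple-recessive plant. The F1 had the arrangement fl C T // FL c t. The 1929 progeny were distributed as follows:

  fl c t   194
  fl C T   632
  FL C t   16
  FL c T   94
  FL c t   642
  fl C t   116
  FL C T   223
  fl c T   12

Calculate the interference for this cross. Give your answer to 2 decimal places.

The two rarest classes, fl c T and FL C t, are the double crossovers. Comparing them with the parentals, only the c allele has switched, so c is the middle locus and the order is t – c – fl.
t–c: (210 + 28)/1929 = 0.1234; c–fl: (417 + 28)/1929 = 0.2307.
Expected DCO frequency = 0.1234 × 0.2307 ≈ 0.02847; observed = 28/1929 ≈ 0.01452.
Coefficient of coincidence = 0.01452/0.02847 ≈ 0.51; interference = 1 − 0.51 = 0.49.

0.49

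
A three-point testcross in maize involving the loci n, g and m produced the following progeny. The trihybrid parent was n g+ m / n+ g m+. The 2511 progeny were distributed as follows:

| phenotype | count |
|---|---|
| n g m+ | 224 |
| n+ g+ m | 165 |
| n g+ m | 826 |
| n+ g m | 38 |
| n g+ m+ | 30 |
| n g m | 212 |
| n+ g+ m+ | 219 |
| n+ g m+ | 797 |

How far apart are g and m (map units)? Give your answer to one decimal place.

The two rarest classes, n g+ m+ and n+ g m, are the double crossovers. Comparing them with the parentals, only the m allele has switched, so m is the middle locus and the order is g – m – n.
Crossovers in the g–m interval produce the single-crossover classes n g m and n+ g+ m+ (212 + 219 = 431) plus the double crossovers (68).
RF(g–m) = (431 + 68) / 2511 = 499/2511 = 0.1987 → 19.9 map units.

19.9 map units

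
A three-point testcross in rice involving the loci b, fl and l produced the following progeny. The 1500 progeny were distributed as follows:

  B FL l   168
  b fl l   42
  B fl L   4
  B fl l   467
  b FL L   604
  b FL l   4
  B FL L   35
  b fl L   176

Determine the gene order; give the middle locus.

l

The two most frequent reciprocal classes, b FL L and B fl l, are the parental types, so the F1 was b FL L / B fl l.
The two rarest classes, b FL l and B fl L, are the double crossovers. Comparing them with the parentals, only the l allele has switched, so l is the middle locus and the order is fl – l – b.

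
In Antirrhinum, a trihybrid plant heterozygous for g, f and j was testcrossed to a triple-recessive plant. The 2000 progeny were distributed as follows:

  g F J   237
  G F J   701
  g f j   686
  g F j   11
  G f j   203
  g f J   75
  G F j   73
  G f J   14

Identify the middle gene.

f

The two most frequent reciprocal classes, g f j and G F J, are the parental types, so the F1 was g f j / G F J.
The two rarest classes, g F j and G f J, are the double crossovers. Comparing them with the parentals, only the f allele has switched, so f is the middle locus and the order is j – f – g.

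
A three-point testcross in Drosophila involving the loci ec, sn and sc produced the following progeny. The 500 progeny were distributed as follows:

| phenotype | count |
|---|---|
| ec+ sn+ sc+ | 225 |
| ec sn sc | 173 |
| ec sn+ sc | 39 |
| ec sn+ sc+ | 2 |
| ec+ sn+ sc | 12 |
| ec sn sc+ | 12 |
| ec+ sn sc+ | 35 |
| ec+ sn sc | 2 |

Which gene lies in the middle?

The two most frequent reciprocal classes, ec sn sc and ec+ sn+ sc+, are the parental types, so the F1 was ec sn sc / ec+ sn+ sc+.
The two rarest classes, ec+ sn sc and ec sn+ sc+, are the double crossovers. Comparing them with the parentals, only the ec allele has switched, so ec is the middle locus and the order is sn – ec – sc.

ec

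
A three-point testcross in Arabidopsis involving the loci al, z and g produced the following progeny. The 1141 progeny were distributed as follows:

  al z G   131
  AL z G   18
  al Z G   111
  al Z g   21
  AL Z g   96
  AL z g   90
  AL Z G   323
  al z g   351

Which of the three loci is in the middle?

z

The two most frequent reciprocal classes, al z g and AL Z G, are the parental types, so the F1 was al z g / AL Z G.
The two rarest classes, al Z g and AL z G, are the double crossovers. Comparing them with the parentals, only the z allele has switched, so z is the middle locus and the order is al – z – g.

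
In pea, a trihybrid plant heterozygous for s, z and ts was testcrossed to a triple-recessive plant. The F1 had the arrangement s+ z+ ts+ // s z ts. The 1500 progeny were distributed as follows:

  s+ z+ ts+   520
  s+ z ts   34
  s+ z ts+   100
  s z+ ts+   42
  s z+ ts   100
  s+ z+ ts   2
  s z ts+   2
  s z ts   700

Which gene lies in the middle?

The two rarest classes, s+ z+ ts and s z ts+, are the double crossovers. Comparing them with the parentals, only the ts allele has switched, so ts is the middle locus and the order is s – ts – z.

ts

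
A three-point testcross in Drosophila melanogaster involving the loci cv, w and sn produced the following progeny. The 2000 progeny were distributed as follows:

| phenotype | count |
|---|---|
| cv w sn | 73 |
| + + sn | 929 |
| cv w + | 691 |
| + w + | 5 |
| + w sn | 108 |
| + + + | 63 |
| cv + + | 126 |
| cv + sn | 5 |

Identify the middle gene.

The two most frequent reciprocal classes, cv w + and + + sn, are the parental types, so the F1 was cv w + / + + sn.
The two rarest classes, + w + and cv + sn, are the double crossovers. Comparing them with the parentals, only the cv allele has switched, so cv is the middle locus and the order is w – cv – sn.

cv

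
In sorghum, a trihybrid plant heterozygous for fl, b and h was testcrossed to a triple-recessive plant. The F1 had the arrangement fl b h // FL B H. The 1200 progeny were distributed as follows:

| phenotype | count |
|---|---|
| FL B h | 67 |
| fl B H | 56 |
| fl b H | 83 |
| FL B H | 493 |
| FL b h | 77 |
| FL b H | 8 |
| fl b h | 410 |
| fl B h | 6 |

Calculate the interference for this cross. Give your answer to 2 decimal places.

0.30

The two rarest classes, fl B h and FL b H, are the double crossovers. Comparing them with the parentals, only the b allele has switched, so b is the middle locus and the order is h – b – fl.
h–b: (150 + 14)/1200 = 0.1367; b–fl: (133 + 14)/1200 = 0.1225.
Expected DCO frequency = 0.1367 × 0.1225 ≈ 0.01675; observed = 14/1200 ≈ 0.01167.
Coefficient of coincidence = 0.01167/0.01675 ≈ 0.70; interference = 1 − 0.70 = 0.30.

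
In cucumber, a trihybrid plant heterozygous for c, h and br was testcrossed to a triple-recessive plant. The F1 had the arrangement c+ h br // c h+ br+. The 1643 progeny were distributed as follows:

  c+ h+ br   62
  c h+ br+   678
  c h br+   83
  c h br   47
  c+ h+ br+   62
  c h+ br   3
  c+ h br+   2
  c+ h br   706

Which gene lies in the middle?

The two rarest classes, c+ h br+ and c h+ br, are the double crossovers. Comparing them with the parentals, only the br allele has switched, so br is the middle locus and the order is h – br – c.

br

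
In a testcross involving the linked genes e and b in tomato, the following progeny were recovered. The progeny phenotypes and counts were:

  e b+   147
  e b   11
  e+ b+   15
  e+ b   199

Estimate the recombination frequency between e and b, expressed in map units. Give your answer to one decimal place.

7.0 map units

The two most frequent classes, e+ b (199) and e b+ (147), are the parental types, so the F1 was e+ b / e b+.
The recombinant classes are e+ b+ and e b: 15 + 11 = 26.
Recombination frequency = 26/372 = 0.0699 ≈ 7.0%, i.e. 7.0 map units.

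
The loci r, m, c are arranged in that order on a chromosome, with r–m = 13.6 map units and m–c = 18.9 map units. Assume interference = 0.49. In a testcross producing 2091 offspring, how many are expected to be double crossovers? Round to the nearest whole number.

27

Map distances give recombination frequencies of 0.136 and 0.189 for the two intervals.
With interference 0.49 (so coincidence = 0.51), expected double-crossover frequency = 0.136 × 0.189 × 0.51 = 0.01311.
Expected number = 0.01311 × 2091 = 27.41 ≈ 27.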